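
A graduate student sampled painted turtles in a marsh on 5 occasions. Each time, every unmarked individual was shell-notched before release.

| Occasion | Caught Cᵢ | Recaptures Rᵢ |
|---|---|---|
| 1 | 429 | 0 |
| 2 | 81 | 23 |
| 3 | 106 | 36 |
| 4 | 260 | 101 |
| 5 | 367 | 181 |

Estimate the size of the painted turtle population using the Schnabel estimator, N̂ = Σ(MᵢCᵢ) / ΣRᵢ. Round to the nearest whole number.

N ≈ 1449

Marked at large before each occasion: Mᵢ = Σⱼ<ᵢ (Cⱼ − Rⱼ) → M1=0, M2=429, M3=487, M4=557, M5=716
Σ MᵢCᵢ = 0·429 + 429·81 + 487·106 + 557·260 + 716·367 = 0 + 34749 + 51622 + 144820 + 262772 = 493963
Σ Rᵢ = 0 + 23 + 36 + 101 + 181 = 341
N̂ = 493963 / 341 ≈ 1448.6 → 1449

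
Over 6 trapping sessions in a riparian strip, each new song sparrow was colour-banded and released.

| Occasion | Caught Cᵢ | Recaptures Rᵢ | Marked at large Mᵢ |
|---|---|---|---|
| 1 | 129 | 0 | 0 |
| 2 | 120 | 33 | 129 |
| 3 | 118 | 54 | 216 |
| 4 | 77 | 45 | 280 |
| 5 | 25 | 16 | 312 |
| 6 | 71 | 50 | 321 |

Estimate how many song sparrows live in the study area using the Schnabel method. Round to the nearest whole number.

N ≈ 470

Σ MᵢCᵢ = 0·129 + 129·120 + 216·118 + 280·77 + 312·25 + 321·71 = 0 + 15480 + 25488 + 21560 + 7800 + 22791 = 93119
Σ Rᵢ = 0 + 33 + 54 + 45 + 16 + 50 = 198
N̂ = 93119 / 198 ≈ 470.3 → 470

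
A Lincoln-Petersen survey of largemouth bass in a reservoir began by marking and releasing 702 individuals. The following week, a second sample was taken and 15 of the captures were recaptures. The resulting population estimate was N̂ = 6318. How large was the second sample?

C = 135

From N = M·C/R: C = N·R / M = 6318·15 / 702 = 94770 / 702 = 135.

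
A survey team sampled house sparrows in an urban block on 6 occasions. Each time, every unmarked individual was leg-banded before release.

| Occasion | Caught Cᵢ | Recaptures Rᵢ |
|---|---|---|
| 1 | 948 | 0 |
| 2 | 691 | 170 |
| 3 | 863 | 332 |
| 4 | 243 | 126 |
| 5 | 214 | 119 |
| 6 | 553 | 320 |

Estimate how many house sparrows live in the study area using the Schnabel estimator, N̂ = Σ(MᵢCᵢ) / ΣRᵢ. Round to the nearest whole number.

Marked at large before each occasion: Mᵢ = Σⱼ<ᵢ (Cⱼ − Rⱼ) → M1=0, M2=948, M3=1469, M4=2000, M5=2117, M6=2212
Σ MᵢCᵢ = 0·948 + 948·691 + 1469·863 + 2000·243 + 2117·214 + 2212·553 = 0 + 655068 + 1267747 + 486000 + 453038 + 1223236 = 4085089
Σ Rᵢ = 0 + 170 + 332 + 126 + 119 + 320 = 1067
N̂ = 4085089 / 1067 ≈ 3828.6 → 3829

N ≈ 3829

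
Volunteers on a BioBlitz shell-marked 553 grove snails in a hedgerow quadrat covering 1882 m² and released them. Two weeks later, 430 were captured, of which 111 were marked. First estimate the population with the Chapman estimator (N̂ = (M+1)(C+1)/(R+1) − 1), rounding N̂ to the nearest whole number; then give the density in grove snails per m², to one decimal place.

N̂ = 554·431/112 − 1 = 238774/112 − 1 ≈ 2130.9 → 2131
Density = N̂ / area = 2131 / 1882 ≈ 1.13 → 1.1 per m²

density ≈ 1.1 grove snails per m²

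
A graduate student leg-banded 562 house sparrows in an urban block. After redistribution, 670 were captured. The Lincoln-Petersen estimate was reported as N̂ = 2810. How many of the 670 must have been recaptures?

From N = M·C/R: R = M·C / N = 562·670 / 2810 = 376540 / 2810 = 134.

R = 134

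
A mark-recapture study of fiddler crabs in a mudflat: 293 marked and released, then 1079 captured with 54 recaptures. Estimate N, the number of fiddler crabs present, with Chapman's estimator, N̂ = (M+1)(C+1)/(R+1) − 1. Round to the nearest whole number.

N̂ = (293+1)(1079+1)/(54+1) − 1 = 294·1080/55 − 1
= 317520/55 − 1 ≈ 5773.1 − 1 ≈ 5772.1 → 5772

N ≈ 5772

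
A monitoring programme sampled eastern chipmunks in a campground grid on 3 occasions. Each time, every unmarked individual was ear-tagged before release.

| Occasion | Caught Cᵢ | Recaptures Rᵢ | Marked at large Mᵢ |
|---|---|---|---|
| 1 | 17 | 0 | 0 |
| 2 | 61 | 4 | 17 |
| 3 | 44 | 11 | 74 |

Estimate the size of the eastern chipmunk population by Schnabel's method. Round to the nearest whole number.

N ≈ 286

Σ MᵢCᵢ = 0·17 + 17·61 + 74·44 = 0 + 1037 + 3256 = 4293
Σ Rᵢ = 0 + 4 + 11 = 15
N̂ = 4293 / 15 ≈ 286.2 → 286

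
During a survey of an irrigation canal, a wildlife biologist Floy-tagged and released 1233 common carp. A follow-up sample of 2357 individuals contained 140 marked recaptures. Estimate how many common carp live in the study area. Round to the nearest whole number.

N ≈ 20,758

The marked fraction in the recapture sample should equal the marked fraction in the population: 140/2357 = 1233/N.
N = (1233 × 2357) / 140 = 2906181 / 140 ≈ 20758.4 → 20758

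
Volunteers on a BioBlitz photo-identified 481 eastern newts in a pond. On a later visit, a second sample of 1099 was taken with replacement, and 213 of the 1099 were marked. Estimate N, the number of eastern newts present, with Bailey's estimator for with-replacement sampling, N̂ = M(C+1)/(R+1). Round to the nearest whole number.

N ≈ 2472

N̂ = 481·(1099+1)/(213+1) = 481·1100/214 = 529100/214 ≈ 2472.4 → 2472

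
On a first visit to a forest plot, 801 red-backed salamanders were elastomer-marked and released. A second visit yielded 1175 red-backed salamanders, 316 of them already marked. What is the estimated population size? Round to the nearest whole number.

N ≈ 2978

The marked fraction in the recapture sample should equal the marked fraction in the population: 316/1175 = 801/N.
N = (801 × 1175) / 316 = 941175 / 316 ≈ 2978.4 → 2978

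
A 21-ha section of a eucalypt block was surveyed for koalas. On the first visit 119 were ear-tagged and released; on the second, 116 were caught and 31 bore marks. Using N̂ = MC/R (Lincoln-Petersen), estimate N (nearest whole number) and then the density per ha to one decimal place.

density ≈ 21.2 koalas per ha

N̂ = 119·116/31 = 13804/31 ≈ 445.3 → 445
Density = N̂ / area = 445 / 21 ≈ 21.19 → 21.2 per ha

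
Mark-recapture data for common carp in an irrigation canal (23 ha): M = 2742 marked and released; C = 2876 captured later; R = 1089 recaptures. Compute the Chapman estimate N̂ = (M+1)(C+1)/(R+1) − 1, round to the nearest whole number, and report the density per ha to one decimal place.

N̂ = 2743·2877/1090 − 1 = 7891611/1090 − 1 ≈ 7239.0 → 7239
Density = N̂ / area = 7239 / 23 ≈ 314.74 → 314.7 per ha

density ≈ 314.7 common carp per ha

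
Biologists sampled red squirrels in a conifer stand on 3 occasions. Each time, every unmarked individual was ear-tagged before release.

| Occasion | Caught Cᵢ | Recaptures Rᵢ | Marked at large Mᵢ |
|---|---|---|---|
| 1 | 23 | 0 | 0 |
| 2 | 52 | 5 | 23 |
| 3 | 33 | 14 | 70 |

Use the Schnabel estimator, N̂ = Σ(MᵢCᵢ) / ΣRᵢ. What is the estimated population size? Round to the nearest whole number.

N ≈ 185

Σ MᵢCᵢ = 0·23 + 23·52 + 70·33 = 0 + 1196 + 2310 = 3506
Σ Rᵢ = 0 + 5 + 14 = 19
N̂ = 3506 / 19 ≈ 184.5 → 185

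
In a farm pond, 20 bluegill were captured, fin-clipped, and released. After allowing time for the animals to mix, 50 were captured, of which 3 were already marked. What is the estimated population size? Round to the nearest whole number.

N ≈ 333

Lincoln-Petersen assumes M/N = R/C, so N = M·C / R.
N = (20 × 50) / 3 = 1000 / 3 ≈ 333.3 → 333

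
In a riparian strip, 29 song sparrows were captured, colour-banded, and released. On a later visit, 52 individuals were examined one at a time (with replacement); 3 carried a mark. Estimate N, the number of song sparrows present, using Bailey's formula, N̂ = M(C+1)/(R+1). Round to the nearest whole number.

N ≈ 384

N̂ = 29·(52+1)/(3+1) = 29·53/4 = 1537/4 ≈ 384.2 → 384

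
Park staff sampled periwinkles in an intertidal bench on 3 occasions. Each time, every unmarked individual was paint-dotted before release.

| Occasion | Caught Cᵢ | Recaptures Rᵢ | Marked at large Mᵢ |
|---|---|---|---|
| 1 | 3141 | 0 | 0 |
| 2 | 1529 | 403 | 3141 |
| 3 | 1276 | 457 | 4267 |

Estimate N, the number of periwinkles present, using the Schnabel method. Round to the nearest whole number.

N ≈ 11,915

Σ MᵢCᵢ = 0·3141 + 3141·1529 + 4267·1276 = 0 + 4802589 + 5444692 = 10247281
Σ Rᵢ = 0 + 403 + 457 = 860
N̂ = 10247281 / 860 ≈ 11915.4 → 11915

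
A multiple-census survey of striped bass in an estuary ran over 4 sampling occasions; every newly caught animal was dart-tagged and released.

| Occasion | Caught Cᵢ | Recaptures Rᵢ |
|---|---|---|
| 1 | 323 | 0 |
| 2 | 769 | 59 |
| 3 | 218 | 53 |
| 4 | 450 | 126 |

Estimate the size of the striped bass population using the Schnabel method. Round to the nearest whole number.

N ≈ 4255

Marked at large before each occasion: Mᵢ = Σⱼ<ᵢ (Cⱼ − Rⱼ) → M1=0, M2=323, M3=1033, M4=1198
Σ MᵢCᵢ = 0·323 + 323·769 + 1033·218 + 1198·450 = 0 + 248387 + 225194 + 539100 = 1012681
Σ Rᵢ = 0 + 59 + 53 + 126 = 238
N̂ = 1012681 / 238 ≈ 4255.0 → 4255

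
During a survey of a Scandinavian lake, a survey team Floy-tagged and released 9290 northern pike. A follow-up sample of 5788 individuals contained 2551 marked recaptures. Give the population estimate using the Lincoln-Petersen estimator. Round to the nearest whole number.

N ≈ 21,078

The marked fraction in the recapture sample should equal the marked fraction in the population: 2551/5788 = 9290/N.
N = (9290 × 5788) / 2551 = 53770520 / 2551 ≈ 21078.2 → 21078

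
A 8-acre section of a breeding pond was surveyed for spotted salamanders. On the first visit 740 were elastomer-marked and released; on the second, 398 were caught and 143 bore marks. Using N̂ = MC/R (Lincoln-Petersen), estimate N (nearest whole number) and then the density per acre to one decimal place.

density ≈ 257.5 spotted salamanders per acre

N̂ = 740·398/143 = 294520/143 ≈ 2059.6 → 2060
Density = N̂ / area = 2060 / 8 ≈ 257.50 → 257.5 per acre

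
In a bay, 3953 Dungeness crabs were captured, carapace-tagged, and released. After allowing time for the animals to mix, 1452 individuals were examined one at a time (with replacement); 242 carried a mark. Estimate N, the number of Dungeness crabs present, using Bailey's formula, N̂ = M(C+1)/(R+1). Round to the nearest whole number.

N ≈ 23,637

N̂ = 3953·(1452+1)/(242+1) = 3953·1453/243 = 5743709/243 ≈ 23636.7 → 23637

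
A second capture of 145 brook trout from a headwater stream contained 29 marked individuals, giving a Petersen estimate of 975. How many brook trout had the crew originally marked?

From N = M·C/R: M = N·R / C = 975·29 / 145 = 28275 / 145 = 195.

M = 195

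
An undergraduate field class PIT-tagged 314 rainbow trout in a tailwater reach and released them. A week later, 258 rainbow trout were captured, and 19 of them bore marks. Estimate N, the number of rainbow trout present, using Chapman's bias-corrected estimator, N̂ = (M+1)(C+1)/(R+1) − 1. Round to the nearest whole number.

N ≈ 4078

N̂ = (314+1)(258+1)/(19+1) − 1 = 315·259/20 − 1
= 81585/20 − 1 ≈ 4079.2 − 1 ≈ 4078.2 → 4078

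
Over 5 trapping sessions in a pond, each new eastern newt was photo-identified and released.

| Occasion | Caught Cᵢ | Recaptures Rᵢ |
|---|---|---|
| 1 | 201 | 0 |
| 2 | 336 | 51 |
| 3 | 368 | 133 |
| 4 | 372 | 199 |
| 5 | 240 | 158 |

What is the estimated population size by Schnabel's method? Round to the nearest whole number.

Marked at large before each occasion: Mᵢ = Σⱼ<ᵢ (Cⱼ − Rⱼ) → M1=0, M2=201, M3=486, M4=721, M5=894
Σ MᵢCᵢ = 0·201 + 201·336 + 486·368 + 721·372 + 894·240 = 0 + 67536 + 178848 + 268212 + 214560 = 729156
Σ Rᵢ = 0 + 51 + 133 + 199 + 158 = 541
N̂ = 729156 / 541 ≈ 1347.8 → 1348

N ≈ 1348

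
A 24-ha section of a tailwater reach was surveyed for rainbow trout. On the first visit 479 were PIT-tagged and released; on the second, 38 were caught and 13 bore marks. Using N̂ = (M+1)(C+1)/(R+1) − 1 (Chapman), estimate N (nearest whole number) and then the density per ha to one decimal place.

density ≈ 55.7 rainbow trout per ha

N̂ = 480·39/14 − 1 = 18720/14 − 1 ≈ 1336.1 → 1336
Density = N̂ / area = 1336 / 24 ≈ 55.67 → 55.7 per ha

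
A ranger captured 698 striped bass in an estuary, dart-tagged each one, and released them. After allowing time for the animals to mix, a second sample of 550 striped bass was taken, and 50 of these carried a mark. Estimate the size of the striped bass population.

N = (698 × 550) / 50 = 383900 / 50 = 7678

N = 7678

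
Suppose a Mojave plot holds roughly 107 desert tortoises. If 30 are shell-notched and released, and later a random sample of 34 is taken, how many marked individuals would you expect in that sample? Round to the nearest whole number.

expected recaptures ≈ 10

Expected recaptures E[R] = M·C / N.
E[R] = 30 × 34 / 107 = 1020 / 107 ≈ 9.5 → 10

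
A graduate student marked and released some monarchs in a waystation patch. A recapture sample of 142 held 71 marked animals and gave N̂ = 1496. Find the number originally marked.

M = 748

From N = M·C/R: M = N·R / C = 1496·71 / 142 = 106216 / 142 = 748.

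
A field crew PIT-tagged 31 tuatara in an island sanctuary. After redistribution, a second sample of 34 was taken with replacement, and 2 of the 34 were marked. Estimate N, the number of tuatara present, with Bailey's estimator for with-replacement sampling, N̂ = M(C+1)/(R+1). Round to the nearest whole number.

N̂ = 31·(34+1)/(2+1) = 31·35/3 = 1085/3 ≈ 361.7 → 362

N ≈ 362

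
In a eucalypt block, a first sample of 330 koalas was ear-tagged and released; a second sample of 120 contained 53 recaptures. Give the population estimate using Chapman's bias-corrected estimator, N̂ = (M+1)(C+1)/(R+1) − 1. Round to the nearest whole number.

N̂ = (330+1)(120+1)/(53+1) − 1 = 331·121/54 − 1
= 40051/54 − 1 ≈ 741.7 − 1 ≈ 740.7 → 741

N ≈ 741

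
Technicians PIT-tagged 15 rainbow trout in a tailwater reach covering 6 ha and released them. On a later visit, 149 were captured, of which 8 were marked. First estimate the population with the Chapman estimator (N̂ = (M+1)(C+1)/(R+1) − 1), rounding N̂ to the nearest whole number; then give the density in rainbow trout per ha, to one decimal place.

density ≈ 44.3 rainbow trout per ha

N̂ = 16·150/9 − 1 = 2400/9 − 1 ≈ 265.7 → 266
Density = N̂ / area = 266 / 6 ≈ 44.33 → 44.3 per ha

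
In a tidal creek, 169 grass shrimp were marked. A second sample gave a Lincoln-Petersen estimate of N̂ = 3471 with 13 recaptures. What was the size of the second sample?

C = 267

From N = M·C/R: C = N·R / M = 3471·13 / 169 = 45123 / 169 = 267.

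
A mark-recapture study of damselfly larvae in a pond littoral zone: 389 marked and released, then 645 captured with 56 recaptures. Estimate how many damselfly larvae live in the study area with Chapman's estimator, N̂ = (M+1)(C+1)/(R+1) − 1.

N̂ = (389+1)(645+1)/(56+1) − 1 = 390·646/57 − 1
= 251940/57 − 1 = 4420 − 1 = 4419

N = 4419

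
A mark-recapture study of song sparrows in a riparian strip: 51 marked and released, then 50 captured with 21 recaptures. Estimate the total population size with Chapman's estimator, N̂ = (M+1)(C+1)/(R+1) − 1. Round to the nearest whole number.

N ≈ 120

N̂ = (51+1)(50+1)/(21+1) − 1 = 52·51/22 − 1
= 2652/22 − 1 ≈ 120.5 − 1 ≈ 119.5 → 120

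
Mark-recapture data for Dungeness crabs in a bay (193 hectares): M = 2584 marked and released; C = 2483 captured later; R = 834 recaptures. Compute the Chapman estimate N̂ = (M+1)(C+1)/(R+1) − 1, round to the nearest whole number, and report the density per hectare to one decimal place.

density ≈ 39.8 Dungeness crabs per hectare

N̂ = 2585·2484/835 − 1 = 6421140/835 − 1 ≈ 7689.0 → 7689
Density = N̂ / area = 7689 / 193 ≈ 39.84 → 39.8 per hectare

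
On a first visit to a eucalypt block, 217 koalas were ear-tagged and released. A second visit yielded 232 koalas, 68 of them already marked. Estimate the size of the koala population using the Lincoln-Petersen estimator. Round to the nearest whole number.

N ≈ 740

Lincoln-Petersen assumes M/N = R/C, so N = M·C / R.
N = (217 × 232) / 68 = 50344 / 68 ≈ 740.4 → 740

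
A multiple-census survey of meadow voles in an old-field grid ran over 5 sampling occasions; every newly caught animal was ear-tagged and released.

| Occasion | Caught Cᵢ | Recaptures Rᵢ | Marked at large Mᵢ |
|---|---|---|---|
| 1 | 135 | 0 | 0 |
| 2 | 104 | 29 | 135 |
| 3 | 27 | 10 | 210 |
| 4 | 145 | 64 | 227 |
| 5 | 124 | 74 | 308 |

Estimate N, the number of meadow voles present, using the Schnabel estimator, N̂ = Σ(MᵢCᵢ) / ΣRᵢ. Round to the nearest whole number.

Σ MᵢCᵢ = 0·135 + 135·104 + 210·27 + 227·145 + 308·124 = 0 + 14040 + 5670 + 32915 + 38192 = 90817
Σ Rᵢ = 0 + 29 + 10 + 64 + 74 = 177
N̂ = 90817 / 177 ≈ 513.1 → 513

N ≈ 513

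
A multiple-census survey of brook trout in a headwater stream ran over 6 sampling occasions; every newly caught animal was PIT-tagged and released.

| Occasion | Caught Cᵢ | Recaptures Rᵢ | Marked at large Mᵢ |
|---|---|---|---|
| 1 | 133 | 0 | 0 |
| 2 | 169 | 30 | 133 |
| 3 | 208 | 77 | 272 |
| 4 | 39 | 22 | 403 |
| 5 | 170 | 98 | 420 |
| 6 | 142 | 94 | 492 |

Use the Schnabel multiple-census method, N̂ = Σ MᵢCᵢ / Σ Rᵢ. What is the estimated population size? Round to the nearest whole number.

Σ MᵢCᵢ = 0·133 + 133·169 + 272·208 + 403·39 + 420·170 + 492·142 = 0 + 22477 + 56576 + 15717 + 71400 + 69864 = 236034
Σ Rᵢ = 0 + 30 + 77 + 22 + 98 + 94 = 321
N̂ = 236034 / 321 ≈ 735.3 → 735

N ≈ 735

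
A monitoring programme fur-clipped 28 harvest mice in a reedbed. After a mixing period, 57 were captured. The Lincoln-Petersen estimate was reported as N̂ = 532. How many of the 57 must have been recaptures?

From N = M·C/R: R = M·C / N = 28·57 / 532 = 1596 / 532 = 3.

R = 3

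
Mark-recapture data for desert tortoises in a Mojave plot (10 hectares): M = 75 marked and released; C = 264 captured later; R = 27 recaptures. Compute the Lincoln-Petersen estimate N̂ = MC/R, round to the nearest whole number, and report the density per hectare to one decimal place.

N̂ = 75·264/27 = 19800/27 ≈ 733.3 → 733
Density = N̂ / area = 733 / 10 ≈ 73.30 → 73.3 per hectare

density ≈ 73.3 desert tortoises per hectare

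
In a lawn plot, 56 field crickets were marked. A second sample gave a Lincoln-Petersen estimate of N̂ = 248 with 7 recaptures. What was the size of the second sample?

From N = M·C/R: C = N·R / M = 248·7 / 56 = 1736 / 56 = 31.

C = 31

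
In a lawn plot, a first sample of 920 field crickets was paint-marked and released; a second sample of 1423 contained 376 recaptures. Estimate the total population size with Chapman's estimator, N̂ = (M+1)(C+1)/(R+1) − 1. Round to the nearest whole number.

N̂ = (920+1)(1423+1)/(376+1) − 1 = 921·1424/377 − 1
= 1311504/377 − 1 ≈ 3478.8 − 1 ≈ 3477.8 → 3478

N ≈ 3478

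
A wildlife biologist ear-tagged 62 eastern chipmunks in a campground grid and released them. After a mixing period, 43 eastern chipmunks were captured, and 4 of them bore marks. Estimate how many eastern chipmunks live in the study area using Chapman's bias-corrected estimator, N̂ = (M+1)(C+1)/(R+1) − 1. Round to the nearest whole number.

N̂ = (62+1)(43+1)/(4+1) − 1 = 63·44/5 − 1
= 2772/5 − 1 ≈ 554.4 − 1 ≈ 553.4 → 553

N ≈ 553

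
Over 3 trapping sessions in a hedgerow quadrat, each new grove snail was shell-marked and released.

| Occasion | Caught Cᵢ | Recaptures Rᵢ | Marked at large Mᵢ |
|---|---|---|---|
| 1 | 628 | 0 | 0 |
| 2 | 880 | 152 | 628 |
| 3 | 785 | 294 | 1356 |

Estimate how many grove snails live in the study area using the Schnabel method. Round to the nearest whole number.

Σ MᵢCᵢ = 0·628 + 628·880 + 1356·785 = 0 + 552640 + 1064460 = 1617100
Σ Rᵢ = 0 + 152 + 294 = 446
N̂ = 1617100 / 446 ≈ 3625.8 → 3626

N ≈ 3626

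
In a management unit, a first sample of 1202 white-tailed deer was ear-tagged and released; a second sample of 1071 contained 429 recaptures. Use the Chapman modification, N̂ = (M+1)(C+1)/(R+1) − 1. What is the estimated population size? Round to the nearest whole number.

N ≈ 2998

N̂ = (1202+1)(1071+1)/(429+1) − 1 = 1203·1072/430 − 1
= 1289616/430 − 1 ≈ 2999.1 − 1 ≈ 2998.1 → 2998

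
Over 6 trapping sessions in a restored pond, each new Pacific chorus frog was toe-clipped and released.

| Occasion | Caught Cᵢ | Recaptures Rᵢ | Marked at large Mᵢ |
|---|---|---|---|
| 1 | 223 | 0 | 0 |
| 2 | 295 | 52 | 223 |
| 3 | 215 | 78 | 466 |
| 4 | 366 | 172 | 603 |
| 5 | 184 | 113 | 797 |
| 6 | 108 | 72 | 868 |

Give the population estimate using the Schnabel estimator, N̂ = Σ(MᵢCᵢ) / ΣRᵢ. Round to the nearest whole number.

N ≈ 1288

Σ MᵢCᵢ = 0·223 + 223·295 + 466·215 + 603·366 + 797·184 + 868·108 = 0 + 65785 + 100190 + 220698 + 146648 + 93744 = 627065
Σ Rᵢ = 0 + 52 + 78 + 172 + 113 + 72 = 487
N̂ = 627065 / 487 ≈ 1287.6 → 1288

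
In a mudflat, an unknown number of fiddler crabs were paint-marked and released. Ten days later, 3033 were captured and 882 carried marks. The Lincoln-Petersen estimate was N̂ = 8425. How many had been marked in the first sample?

From N = M·C/R: M = N·R / C = 8425·882 / 3033 = 7430850 / 3033 = 2450.

M = 2450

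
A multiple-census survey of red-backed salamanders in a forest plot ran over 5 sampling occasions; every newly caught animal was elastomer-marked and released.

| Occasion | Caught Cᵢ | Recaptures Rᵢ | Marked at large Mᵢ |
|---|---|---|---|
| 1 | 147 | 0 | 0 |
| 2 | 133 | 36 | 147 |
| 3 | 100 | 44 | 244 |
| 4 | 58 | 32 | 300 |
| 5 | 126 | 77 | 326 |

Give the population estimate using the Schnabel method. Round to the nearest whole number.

Σ MᵢCᵢ = 0·147 + 147·133 + 244·100 + 300·58 + 326·126 = 0 + 19551 + 24400 + 17400 + 41076 = 102427
Σ Rᵢ = 0 + 36 + 44 + 32 + 77 = 189
N̂ = 102427 / 189 ≈ 541.9 → 542

N ≈ 542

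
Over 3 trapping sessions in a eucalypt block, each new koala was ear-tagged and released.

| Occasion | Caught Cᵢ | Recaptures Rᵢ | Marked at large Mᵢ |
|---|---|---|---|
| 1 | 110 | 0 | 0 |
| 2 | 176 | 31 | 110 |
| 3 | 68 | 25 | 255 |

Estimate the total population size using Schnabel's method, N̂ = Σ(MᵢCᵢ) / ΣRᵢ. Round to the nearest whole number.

Σ MᵢCᵢ = 0·110 + 110·176 + 255·68 = 0 + 19360 + 17340 = 36700
Σ Rᵢ = 0 + 31 + 25 = 56
N̂ = 36700 / 56 ≈ 655.4 → 655

N ≈ 655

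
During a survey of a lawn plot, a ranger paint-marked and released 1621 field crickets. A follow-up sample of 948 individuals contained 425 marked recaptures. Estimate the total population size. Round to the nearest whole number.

N ≈ 3616

N = (1621 × 948) / 425 = 1536708 / 425 ≈ 3615.8 → 3616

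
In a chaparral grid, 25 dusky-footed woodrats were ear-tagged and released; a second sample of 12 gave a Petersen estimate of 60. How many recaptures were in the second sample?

R = 5

From N = M·C/R: R = M·C / N = 25·12 / 60 = 300 / 60 = 5.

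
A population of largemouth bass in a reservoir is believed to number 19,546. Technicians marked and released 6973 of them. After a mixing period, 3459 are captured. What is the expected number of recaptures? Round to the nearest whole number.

The marked fraction of the population is 6973/19546, so in a sample of 3459 expect C·(M/N) marked.
E[R] = 6973 × 3459 / 19546 = 24119607 / 19546 ≈ 1234.0 → 1234

expected recaptures ≈ 1234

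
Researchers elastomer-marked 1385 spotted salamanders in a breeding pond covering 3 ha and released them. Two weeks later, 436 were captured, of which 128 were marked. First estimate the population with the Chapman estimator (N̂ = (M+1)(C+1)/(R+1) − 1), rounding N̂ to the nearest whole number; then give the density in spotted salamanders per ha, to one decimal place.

N̂ = 1386·437/129 − 1 = 605682/129 − 1 ≈ 4694.2 → 4694
Density = N̂ / area = 4694 / 3 ≈ 1564.67 → 1564.7 per ha

density ≈ 1564.7 spotted salamanders per ha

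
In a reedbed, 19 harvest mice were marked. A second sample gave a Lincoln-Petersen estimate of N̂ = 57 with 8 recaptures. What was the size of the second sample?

C = 24

From N = M·C/R: C = N·R / M = 57·8 / 19 = 456 / 19 = 24.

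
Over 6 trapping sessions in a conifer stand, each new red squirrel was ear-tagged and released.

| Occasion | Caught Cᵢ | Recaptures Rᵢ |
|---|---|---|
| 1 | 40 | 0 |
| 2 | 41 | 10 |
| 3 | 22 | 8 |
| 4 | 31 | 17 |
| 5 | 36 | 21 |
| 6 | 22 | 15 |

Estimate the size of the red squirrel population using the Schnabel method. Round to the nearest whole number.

N ≈ 168

Marked at large before each occasion: Mᵢ = Σⱼ<ᵢ (Cⱼ − Rⱼ) → M1=0, M2=40, M3=71, M4=85, M5=99, M6=114
Σ MᵢCᵢ = 0·40 + 40·41 + 71·22 + 85·31 + 99·36 + 114·22 = 0 + 1640 + 1562 + 2635 + 3564 + 2508 = 11909
Σ Rᵢ = 0 + 10 + 8 + 17 + 21 + 15 = 71
N̂ = 11909 / 71 ≈ 167.7 → 168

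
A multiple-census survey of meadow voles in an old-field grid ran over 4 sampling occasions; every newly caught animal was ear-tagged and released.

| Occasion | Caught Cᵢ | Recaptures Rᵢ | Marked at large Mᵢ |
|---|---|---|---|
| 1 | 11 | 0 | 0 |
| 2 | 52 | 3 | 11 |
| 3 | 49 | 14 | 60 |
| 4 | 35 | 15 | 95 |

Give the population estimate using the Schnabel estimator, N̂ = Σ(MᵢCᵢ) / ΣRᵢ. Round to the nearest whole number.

N ≈ 214

Σ MᵢCᵢ = 0·11 + 11·52 + 60·49 + 95·35 = 0 + 572 + 2940 + 3325 = 6837
Σ Rᵢ = 0 + 3 + 14 + 15 = 32
N̂ = 6837 / 32 ≈ 213.7 → 214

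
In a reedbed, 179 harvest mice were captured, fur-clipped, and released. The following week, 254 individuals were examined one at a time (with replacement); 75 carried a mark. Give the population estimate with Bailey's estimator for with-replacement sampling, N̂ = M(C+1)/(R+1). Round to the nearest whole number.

N̂ = 179·(254+1)/(75+1) = 179·255/76 = 45645/76 ≈ 600.6 → 601

N ≈ 601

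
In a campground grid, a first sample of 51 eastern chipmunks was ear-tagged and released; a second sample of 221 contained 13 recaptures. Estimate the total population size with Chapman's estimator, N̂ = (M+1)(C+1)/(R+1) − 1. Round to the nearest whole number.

N̂ = (51+1)(221+1)/(13+1) − 1 = 52·222/14 − 1
= 11544/14 − 1 ≈ 824.6 − 1 ≈ 823.6 → 824

N ≈ 824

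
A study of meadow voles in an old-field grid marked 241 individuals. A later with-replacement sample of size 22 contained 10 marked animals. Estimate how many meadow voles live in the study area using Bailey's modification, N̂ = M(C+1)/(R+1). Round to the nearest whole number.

N ≈ 504

N̂ = 241·(22+1)/(10+1) = 241·23/11 = 5543/11 ≈ 503.9 → 504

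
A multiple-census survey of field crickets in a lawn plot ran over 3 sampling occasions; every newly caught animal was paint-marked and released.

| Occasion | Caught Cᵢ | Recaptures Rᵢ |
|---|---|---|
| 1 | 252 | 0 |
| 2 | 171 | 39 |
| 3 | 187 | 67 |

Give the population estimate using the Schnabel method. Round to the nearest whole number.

Marked at large before each occasion: Mᵢ = Σⱼ<ᵢ (Cⱼ − Rⱼ) → M1=0, M2=252, M3=384
Σ MᵢCᵢ = 0·252 + 252·171 + 384·187 = 0 + 43092 + 71808 = 114900
Σ Rᵢ = 0 + 39 + 67 = 106
N̂ = 114900 / 106 ≈ 1084.0 → 1084

N ≈ 1084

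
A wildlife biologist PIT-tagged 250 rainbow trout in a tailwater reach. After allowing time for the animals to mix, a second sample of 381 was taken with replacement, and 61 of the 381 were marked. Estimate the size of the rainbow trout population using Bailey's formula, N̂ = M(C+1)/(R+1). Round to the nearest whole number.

N ≈ 1540

N̂ = 250·(381+1)/(61+1) = 250·382/62 = 95500/62 ≈ 1540.3 → 1540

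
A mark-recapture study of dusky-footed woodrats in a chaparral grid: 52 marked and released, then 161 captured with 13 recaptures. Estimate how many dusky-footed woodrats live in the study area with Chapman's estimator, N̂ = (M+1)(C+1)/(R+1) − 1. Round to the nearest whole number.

N̂ = (52+1)(161+1)/(13+1) − 1 = 53·162/14 − 1
= 8586/14 − 1 ≈ 613.3 − 1 ≈ 612.3 → 612

N ≈ 612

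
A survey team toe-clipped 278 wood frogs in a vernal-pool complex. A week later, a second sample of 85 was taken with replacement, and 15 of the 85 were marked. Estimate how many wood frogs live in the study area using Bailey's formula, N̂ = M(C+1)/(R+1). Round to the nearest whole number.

N ≈ 1494

N̂ = 278·(85+1)/(15+1) = 278·86/16 = 23908/16 ≈ 1494.2 → 1494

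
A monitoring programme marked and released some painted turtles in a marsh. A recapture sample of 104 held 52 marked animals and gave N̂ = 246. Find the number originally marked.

From N = M·C/R: M = N·R / C = 246·52 / 104 = 12792 / 104 = 123.

M = 123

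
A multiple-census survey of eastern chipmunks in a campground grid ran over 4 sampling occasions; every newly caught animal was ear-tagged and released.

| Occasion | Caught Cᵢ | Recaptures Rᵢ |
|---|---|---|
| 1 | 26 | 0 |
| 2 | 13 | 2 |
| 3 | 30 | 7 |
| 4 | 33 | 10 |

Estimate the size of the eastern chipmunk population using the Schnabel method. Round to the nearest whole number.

Marked at large before each occasion: Mᵢ = Σⱼ<ᵢ (Cⱼ − Rⱼ) → M1=0, M2=26, M3=37, M4=60
Σ MᵢCᵢ = 0·26 + 26·13 + 37·30 + 60·33 = 0 + 338 + 1110 + 1980 = 3428
Σ Rᵢ = 0 + 2 + 7 + 10 = 19
N̂ = 3428 / 19 ≈ 180.4 → 180

N ≈ 180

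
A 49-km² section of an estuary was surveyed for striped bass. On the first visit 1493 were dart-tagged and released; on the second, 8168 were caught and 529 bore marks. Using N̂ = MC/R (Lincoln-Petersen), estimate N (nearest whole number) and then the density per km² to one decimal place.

N̂ = 1493·8168/529 = 12194824/529 ≈ 23052.6 → 23053
Density = N̂ / area = 23053 / 49 ≈ 470.47 → 470.5 per km²

density ≈ 470.5 striped bass per km²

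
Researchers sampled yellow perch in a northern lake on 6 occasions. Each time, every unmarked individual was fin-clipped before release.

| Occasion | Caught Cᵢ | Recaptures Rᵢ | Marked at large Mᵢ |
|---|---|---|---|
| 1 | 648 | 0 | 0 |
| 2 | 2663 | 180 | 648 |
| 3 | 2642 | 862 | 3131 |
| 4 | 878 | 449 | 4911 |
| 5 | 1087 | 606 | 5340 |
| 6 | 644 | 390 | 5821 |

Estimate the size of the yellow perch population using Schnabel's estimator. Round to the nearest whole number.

N ≈ 9595

Σ MᵢCᵢ = 0·648 + 648·2663 + 3131·2642 + 4911·878 + 5340·1087 + 5821·644 = 0 + 1725624 + 8272102 + 4311858 + 5804580 + 3748724 = 23862888
Σ Rᵢ = 0 + 180 + 862 + 449 + 606 + 390 = 2487
N̂ = 23862888 / 2487 ≈ 9595.0 → 9595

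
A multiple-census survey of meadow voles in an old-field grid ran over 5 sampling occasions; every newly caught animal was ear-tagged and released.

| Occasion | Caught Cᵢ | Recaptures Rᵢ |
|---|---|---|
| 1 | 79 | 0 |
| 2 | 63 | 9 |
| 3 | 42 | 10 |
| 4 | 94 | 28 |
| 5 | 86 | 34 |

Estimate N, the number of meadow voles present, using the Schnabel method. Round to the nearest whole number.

Marked at large before each occasion: Mᵢ = Σⱼ<ᵢ (Cⱼ − Rⱼ) → M1=0, M2=79, M3=133, M4=165, M5=231
Σ MᵢCᵢ = 0·79 + 79·63 + 133·42 + 165·94 + 231·86 = 0 + 4977 + 5586 + 15510 + 19866 = 45939
Σ Rᵢ = 0 + 9 + 10 + 28 + 34 = 81
N̂ = 45939 / 81 ≈ 567.1 → 567

N ≈ 567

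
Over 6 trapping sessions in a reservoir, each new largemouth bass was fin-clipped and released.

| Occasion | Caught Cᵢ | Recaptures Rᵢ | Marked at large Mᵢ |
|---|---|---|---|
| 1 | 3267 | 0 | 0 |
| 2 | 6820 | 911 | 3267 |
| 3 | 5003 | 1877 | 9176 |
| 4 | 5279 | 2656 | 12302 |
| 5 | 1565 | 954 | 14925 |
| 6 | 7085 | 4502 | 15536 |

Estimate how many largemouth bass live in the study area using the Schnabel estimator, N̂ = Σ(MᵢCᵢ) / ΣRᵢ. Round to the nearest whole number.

Σ MᵢCᵢ = 0·3267 + 3267·6820 + 9176·5003 + 12302·5279 + 14925·1565 + 15536·7085 = 0 + 22280940 + 45907528 + 64942258 + 23357625 + 110072560 = 266560911
Σ Rᵢ = 0 + 911 + 1877 + 2656 + 954 + 4502 = 10900
N̂ = 266560911 / 10900 ≈ 24455.1 → 24455

N ≈ 24,455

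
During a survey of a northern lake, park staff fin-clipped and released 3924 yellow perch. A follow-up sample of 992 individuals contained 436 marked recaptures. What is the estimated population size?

N = (3924 × 992) / 436 = 3892608 / 436 = 8928

N = 8928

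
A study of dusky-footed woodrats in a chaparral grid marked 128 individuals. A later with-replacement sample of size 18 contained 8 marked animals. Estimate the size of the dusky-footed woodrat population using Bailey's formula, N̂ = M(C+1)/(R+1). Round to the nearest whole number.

N̂ = 128·(18+1)/(8+1) = 128·19/9 = 2432/9 ≈ 270.2 → 270

N ≈ 270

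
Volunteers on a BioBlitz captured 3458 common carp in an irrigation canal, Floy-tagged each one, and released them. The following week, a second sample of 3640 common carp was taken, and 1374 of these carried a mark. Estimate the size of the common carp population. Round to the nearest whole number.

Lincoln-Petersen assumes M/N = R/C, so N = M·C / R.
N = (3458 × 3640) / 1374 = 12587120 / 1374 ≈ 9160.9 → 9161

N ≈ 9161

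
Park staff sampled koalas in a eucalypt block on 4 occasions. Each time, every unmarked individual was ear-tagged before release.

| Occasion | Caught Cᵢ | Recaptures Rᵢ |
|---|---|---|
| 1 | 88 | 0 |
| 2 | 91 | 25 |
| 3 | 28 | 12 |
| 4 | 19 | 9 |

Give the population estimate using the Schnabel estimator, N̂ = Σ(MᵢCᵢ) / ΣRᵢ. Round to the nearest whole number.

Marked at large before each occasion: Mᵢ = Σⱼ<ᵢ (Cⱼ − Rⱼ) → M1=0, M2=88, M3=154, M4=170
Σ MᵢCᵢ = 0·88 + 88·91 + 154·28 + 170·19 = 0 + 8008 + 4312 + 3230 = 15550
Σ Rᵢ = 0 + 25 + 12 + 9 = 46
N̂ = 15550 / 46 ≈ 338.0 → 338

N ≈ 338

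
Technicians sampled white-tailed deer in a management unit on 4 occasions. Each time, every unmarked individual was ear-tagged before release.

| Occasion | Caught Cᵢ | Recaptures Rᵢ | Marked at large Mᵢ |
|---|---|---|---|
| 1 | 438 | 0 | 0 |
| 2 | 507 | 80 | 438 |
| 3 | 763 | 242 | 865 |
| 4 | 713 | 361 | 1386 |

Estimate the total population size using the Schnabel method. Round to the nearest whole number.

Σ MᵢCᵢ = 0·438 + 438·507 + 865·763 + 1386·713 = 0 + 222066 + 659995 + 988218 = 1870279
Σ Rᵢ = 0 + 80 + 242 + 361 = 683
N̂ = 1870279 / 683 ≈ 2738.3 → 2738

N ≈ 2738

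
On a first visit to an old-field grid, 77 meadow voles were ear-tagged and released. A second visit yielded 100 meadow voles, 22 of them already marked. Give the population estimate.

N = 350

If marked individuals mix randomly, R/C ≈ M/N, giving N ≈ M·C/R.
N = (77 × 100) / 22 = 7700 / 22 = 350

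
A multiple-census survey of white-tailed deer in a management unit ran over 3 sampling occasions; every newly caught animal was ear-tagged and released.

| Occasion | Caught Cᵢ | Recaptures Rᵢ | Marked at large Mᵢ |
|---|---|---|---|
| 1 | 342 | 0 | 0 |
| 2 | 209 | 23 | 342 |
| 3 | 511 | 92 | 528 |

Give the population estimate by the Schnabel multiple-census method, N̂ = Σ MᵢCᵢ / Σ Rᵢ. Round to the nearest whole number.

Σ MᵢCᵢ = 0·342 + 342·209 + 528·511 = 0 + 71478 + 269808 = 341286
Σ Rᵢ = 0 + 23 + 92 = 115
N̂ = 341286 / 115 ≈ 2967.7 → 2968

N ≈ 2968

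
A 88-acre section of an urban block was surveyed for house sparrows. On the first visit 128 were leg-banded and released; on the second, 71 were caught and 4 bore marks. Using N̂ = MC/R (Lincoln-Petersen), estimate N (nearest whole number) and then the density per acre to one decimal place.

N̂ = 128·71/4 = 9088/4 = 2272
Density = N̂ / area = 2272 / 88 ≈ 25.82 → 25.8 per acre

density ≈ 25.8 house sparrows per acre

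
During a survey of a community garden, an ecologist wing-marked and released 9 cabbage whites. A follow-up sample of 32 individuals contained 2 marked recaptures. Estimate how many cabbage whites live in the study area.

N = 144

N = (9 × 32) / 2 = 288 / 2 = 144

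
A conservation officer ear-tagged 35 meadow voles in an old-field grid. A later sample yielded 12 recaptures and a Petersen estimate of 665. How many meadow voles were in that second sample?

C = 228

From N = M·C/R: C = N·R / M = 665·12 / 35 = 7980 / 35 = 228.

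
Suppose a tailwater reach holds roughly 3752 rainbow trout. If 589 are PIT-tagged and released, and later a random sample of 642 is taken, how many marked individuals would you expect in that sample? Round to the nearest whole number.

Expected recaptures E[R] = M·C / N.
E[R] = 589 × 642 / 3752 = 378138 / 3752 ≈ 100.8 → 101

expected recaptures ≈ 101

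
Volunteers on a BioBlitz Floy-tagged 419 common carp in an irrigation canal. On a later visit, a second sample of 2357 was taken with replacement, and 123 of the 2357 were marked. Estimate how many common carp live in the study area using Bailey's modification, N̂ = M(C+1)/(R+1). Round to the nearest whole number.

N̂ = 419·(2357+1)/(123+1) = 419·2358/124 = 988002/124 ≈ 7967.8 → 7968

N ≈ 7968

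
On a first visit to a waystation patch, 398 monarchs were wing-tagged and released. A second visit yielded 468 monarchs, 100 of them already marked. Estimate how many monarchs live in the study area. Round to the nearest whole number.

N ≈ 1863

If marked individuals mix randomly, R/C ≈ M/N, giving N ≈ M·C/R.
N = (398 × 468) / 100 = 186264 / 100 ≈ 1862.6 → 1863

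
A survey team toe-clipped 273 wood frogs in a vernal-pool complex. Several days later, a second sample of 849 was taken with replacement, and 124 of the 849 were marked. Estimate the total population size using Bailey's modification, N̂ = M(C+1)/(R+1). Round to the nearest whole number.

N̂ = 273·(849+1)/(124+1) = 273·850/125 = 232050/125 ≈ 1856.4 → 1856

N ≈ 1856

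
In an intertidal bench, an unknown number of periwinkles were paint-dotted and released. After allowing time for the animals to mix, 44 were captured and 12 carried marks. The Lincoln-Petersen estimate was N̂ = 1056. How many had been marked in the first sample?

From N = M·C/R: M = N·R / C = 1056·12 / 44 = 12672 / 44 = 288.

M = 288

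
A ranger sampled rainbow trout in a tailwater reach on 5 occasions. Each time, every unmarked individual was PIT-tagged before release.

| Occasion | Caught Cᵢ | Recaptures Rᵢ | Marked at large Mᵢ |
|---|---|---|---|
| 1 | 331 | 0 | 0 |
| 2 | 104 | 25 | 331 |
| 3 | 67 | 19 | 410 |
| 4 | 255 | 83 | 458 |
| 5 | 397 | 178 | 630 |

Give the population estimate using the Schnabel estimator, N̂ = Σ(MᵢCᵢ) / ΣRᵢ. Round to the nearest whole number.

N ≈ 1406

Σ MᵢCᵢ = 0·331 + 331·104 + 410·67 + 458·255 + 630·397 = 0 + 34424 + 27470 + 116790 + 250110 = 428794
Σ Rᵢ = 0 + 25 + 19 + 83 + 178 = 305
N̂ = 428794 / 305 ≈ 1405.9 → 1406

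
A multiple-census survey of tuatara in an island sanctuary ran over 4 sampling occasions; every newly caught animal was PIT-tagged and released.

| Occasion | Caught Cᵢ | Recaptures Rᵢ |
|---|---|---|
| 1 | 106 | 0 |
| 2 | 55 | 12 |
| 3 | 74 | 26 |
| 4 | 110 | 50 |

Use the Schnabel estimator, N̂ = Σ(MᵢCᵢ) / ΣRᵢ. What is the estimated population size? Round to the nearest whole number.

N ≈ 438

Marked at large before each occasion: Mᵢ = Σⱼ<ᵢ (Cⱼ − Rⱼ) → M1=0, M2=106, M3=149, M4=197
Σ MᵢCᵢ = 0·106 + 106·55 + 149·74 + 197·110 = 0 + 5830 + 11026 + 21670 = 38526
Σ Rᵢ = 0 + 12 + 26 + 50 = 88
N̂ = 38526 / 88 ≈ 437.8 → 438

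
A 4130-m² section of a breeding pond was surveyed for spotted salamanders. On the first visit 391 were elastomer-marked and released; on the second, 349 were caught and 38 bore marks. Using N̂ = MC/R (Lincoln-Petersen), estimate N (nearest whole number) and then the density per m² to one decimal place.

N̂ = 391·349/38 = 136459/38 ≈ 3591.0 → 3591
Density = N̂ / area = 3591 / 4130 ≈ 0.87 → 0.9 per m²

density ≈ 0.9 spotted salamanders per m²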